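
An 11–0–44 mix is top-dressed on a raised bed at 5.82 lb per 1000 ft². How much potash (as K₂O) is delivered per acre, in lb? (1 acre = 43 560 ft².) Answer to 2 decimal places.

111.55 lb K₂O per acre

K₂O per 1000 ft² = 5.82 × 44% = 2.5608 lb.
Convert to per acre: 2.5608 × 43.56 = 111.548 lb.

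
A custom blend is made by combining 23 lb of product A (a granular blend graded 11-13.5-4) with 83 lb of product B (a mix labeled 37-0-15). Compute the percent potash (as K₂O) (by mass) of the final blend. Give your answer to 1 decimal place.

Total mass = 23 + 83 = 106 lb.
K₂O mass = 4%×23 + 15%×83 = 13.37 lb.
% K₂O = 13.37 / 106 = 12.6132%.

12.6% K₂O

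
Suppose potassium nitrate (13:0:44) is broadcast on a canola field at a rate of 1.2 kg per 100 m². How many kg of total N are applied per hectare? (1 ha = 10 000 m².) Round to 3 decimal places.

nitrogen per 100 m² = 1.2 × 13% = 0.156 kg.
Convert to per hectare: 0.156 × 100 = 15.6 kg.

15.600 kg N per hectare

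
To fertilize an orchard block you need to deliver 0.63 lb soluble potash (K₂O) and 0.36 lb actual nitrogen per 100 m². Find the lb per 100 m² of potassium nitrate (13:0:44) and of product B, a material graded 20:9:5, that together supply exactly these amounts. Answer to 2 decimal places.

1.33 lb potassium nitrate, 0.94 lb product B

Per-100 m² balance (a = potassium nitrate, b = product B):
K₂O: 0.44·a + 0.05·b = 0.63
N: 0.13·a + 0.2·b = 0.36
Solving simultaneously: a = 1.32515, b = 0.93865.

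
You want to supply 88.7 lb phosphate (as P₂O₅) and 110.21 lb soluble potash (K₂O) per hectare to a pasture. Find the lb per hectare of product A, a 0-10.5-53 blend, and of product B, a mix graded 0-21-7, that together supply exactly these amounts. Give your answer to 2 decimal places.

Per-hectare balance (a = product A, b = product B):
P₂O₅: 0.105·a + 0.21·b = 88.7
K₂O: 0.53·a + 0.07·b = 110.21
Eliminate b: (row1) − 0.21/0.07·(row2) → -1.485·a = -241.93, so a = 162.916.
Then b = (110.21 − 0.53·162.916) / 0.07 = 340.923.

162.92 lb product A, 340.92 lb product B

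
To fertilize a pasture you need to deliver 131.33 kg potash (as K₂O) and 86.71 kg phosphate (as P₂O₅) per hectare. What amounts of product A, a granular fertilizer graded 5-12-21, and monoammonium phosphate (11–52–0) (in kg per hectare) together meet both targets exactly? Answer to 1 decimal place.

625.4 kg product A, 22.4 kg monoammonium phosphate

With a, b = kg per hectare of product A and monoammonium phosphate:
K₂O: 0.21·a + 0·b = 131.33
P₂O₅: 0.12·a + 0.52·b = 86.71
From row1: a = (131.33 − 0·b) / 0.21.
Into row2: 0.12·(131.33 − 0·b)/0.21 + 0.52·b = 86.71 → b = 22.4313, a = 625.381.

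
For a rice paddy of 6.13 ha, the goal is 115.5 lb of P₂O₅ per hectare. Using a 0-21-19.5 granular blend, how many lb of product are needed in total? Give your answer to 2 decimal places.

Product per hectare = 115.5 / 21% = 550 lb.
Total product = 550 × 6.13 = 3371.5 lb.

3371.50 lb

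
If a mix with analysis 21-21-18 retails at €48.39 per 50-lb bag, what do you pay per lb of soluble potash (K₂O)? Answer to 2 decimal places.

K₂O in bag = 50 × 18% = 9 lb.
Cost per lb K₂O = €48.39 / 9 = €5.3767.

€5.38 per lb K₂O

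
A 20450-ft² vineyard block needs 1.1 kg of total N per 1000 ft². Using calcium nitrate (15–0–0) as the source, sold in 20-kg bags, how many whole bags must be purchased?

8 bags

Product per 1000 ft² = 1.1 / 15% = 7.33333 kg.
Total product = 7.33333 × 20450 / 1000 = 149.967 kg.
Bags = ⌈149.967 / 20⌉ = 8.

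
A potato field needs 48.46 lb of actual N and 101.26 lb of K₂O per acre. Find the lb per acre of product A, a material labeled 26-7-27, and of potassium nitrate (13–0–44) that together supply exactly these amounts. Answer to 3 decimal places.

102.883 lb product A, 167.004 lb potassium nitrate

Let a = lb of product A, b = lb of potassium nitrate (per acre).
N: 0.26·a + 0.13·b = 48.46
K₂O: 0.27·a + 0.44·b = 101.26
Eliminate b: (row1) − 0.13/0.44·(row2) → 0.180227·a = 18.5423, so a = 102.8827.
Then b = (101.26 − 0.27·102.8827) / 0.44 = 167.0038.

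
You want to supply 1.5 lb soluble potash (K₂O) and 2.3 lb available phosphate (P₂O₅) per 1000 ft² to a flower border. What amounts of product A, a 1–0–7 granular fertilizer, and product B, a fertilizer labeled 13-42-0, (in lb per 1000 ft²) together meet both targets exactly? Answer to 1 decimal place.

With a, b = lb per 1000 ft² of product A and product B:
K₂O: 0.07·a + 0·b = 1.5
P₂O₅: 0·a + 0.42·b = 2.3
Solving simultaneously: a = 21.4286, b = 5.47619.

21.4 lb product A, 5.5 lb product B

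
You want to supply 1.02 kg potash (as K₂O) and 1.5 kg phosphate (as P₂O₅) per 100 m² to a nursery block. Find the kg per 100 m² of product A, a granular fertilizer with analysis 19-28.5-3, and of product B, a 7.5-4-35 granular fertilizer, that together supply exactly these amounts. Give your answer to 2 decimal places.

Per-100 m² balance (a = product A, b = product B):
K₂O: 0.03·a + 0.35·b = 1.02
P₂O₅: 0.285·a + 0.04·b = 1.5
Solving simultaneously: a = 4.91324, b = 2.49315.

4.91 kg product A, 2.49 kg product B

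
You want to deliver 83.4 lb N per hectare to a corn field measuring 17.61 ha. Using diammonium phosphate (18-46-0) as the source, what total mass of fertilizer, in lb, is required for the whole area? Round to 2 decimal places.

Product per hectare = 83.4 / 18% = 463.333 lb.
Total product = 463.333 × 17.61 = 8159.3 lb.

8159.30 lb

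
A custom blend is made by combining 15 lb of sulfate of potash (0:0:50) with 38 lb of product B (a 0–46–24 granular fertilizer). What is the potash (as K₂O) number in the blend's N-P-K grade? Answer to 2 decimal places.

Total mass = 15 + 38 = 53 lb.
K₂O mass = 50%×15 + 24%×38 = 16.62 lb.
% K₂O = 16.62 / 53 = 31.3585%.

31.36% K₂O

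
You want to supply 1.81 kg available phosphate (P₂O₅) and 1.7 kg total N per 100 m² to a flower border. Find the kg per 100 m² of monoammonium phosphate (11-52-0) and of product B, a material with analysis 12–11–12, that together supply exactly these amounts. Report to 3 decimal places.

0.600 kg monoammonium phosphate, 13.616 kg product B

Per-100 m² balance (a = monoammonium phosphate, b = product B):
P₂O₅: 0.52·a + 0.11·b = 1.81
N: 0.11·a + 0.12·b = 1.7
From row1: a = (1.81 − 0.11·b) / 0.52.
Into row2: 0.11·(1.81 − 0.11·b)/0.52 + 0.12·b = 1.7 → b = 13.6163, a = 0.600398.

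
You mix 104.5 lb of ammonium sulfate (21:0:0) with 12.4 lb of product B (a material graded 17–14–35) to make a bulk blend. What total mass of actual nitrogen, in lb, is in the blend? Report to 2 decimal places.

N mass = 21%×104.5 + 17%×12.4 = 24.053 lb.

24.05 lb N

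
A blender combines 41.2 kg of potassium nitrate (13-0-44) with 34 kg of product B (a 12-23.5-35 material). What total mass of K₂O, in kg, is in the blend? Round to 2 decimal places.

30.03 kg K₂O

K₂O mass = 44%×41.2 + 35%×34 = 30.028 kg.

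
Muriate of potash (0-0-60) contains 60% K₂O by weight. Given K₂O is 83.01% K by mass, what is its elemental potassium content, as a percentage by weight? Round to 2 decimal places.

49.81% K

%K = 60 × 0.8301 = 49.806%.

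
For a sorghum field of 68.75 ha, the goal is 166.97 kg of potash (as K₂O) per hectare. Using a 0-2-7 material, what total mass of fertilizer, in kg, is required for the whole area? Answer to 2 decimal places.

163988.39 kg

Product per hectare = 166.97 / 7% = 2385.29 kg.
Total product = 2385.29 × 68.75 = 163988.393 kg.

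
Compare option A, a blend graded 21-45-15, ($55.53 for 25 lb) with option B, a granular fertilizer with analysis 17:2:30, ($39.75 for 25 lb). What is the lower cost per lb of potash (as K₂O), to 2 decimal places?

option A: K₂O per bag = 25 × 15% = 3.75 lb; cost = 55.53 / 3.75 = $14.8080/lb K₂O.
option B: K₂O per bag = 25 × 30% = 7.5 lb; cost = 39.75 / 7.5 = $5.3000/lb K₂O.
option B is cheaper.

$5.30 per lb K₂O (option B)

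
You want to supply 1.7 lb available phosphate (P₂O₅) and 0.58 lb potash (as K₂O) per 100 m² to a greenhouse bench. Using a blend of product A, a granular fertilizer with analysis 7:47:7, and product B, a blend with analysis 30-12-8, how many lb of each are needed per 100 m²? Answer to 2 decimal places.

2.27 lb product A, 5.26 lb product B

Per-100 m² balance (a = product A, b = product B):
P₂O₅: 0.47·a + 0.12·b = 1.7
K₂O: 0.07·a + 0.08·b = 0.58
Eliminate a: (row1) − 0.47/0.07·(row2) → -0.417143·b = -2.19429, so b = 5.26027.
Back-substitute: a = (1.7 − 0.12·5.26027) / 0.47 = 2.27397.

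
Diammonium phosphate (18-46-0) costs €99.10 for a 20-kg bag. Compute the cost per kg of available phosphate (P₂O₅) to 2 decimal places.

€10.77 per kg P₂O₅

P₂O₅ in bag = 20 × 46% = 9.2 kg.
Cost per kg P₂O₅ = €99.10 / 9.2 = €10.7717.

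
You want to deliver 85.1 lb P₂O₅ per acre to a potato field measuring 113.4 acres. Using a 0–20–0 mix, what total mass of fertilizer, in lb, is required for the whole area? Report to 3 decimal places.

48251.700 lb

Product per acre = 85.1 / 20% = 425.5 lb.
Total product = 425.5 × 113.4 = 48251.7 lb.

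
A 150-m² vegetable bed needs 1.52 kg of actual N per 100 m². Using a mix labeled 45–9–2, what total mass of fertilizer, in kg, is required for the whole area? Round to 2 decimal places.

Product per 100 m² = 1.52 / 45% = 3.37778 kg.
Total product = 3.37778 × 150 / 100 = 5.06667 kg.

5.07 kg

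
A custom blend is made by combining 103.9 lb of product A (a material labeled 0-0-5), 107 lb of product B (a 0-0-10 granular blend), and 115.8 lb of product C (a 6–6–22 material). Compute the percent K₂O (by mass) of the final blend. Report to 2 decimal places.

Total mass = 103.9 + 107 + 115.8 = 326.7 lb.
K₂O mass = 5%×103.9 + 10%×107 + 22%×115.8 = 41.371 lb.
% K₂O = 41.371 / 326.7 = 12.6633%.

12.66% K₂O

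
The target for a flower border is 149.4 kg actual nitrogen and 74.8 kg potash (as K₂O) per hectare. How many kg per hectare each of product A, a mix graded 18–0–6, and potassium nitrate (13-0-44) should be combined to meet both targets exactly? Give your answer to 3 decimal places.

With a, b = kg per hectare of product A and potassium nitrate:
N: 0.18·a + 0.13·b = 149.4
K₂O: 0.06·a + 0.44·b = 74.8
From row1: a = (149.4 − 0.13·b) / 0.18.
Into row2: 0.06·(149.4 − 0.13·b)/0.18 + 0.44·b = 74.8 → b = 63.0252, a = 784.4818.

784.482 kg product A, 63.025 kg potassium nitrate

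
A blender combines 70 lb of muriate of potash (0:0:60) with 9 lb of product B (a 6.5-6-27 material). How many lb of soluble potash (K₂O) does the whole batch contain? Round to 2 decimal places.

44.43 lb K₂O

K₂O mass = 60%×70 + 27%×9 = 44.43 lb.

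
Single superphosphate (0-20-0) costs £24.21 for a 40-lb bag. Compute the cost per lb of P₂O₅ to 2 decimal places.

£3.03 per lb P₂O₅

P₂O₅ in bag = 40 × 20% = 8 lb.
Cost per lb P₂O₅ = £24.21 / 8 = £3.0263.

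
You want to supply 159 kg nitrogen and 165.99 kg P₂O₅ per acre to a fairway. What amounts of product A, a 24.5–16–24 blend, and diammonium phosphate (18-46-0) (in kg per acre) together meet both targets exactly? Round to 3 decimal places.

515.635 kg product A, 181.496 kg diammonium phosphate

With a, b = kg per acre of product A and diammonium phosphate:
N: 0.245·a + 0.18·b = 159
P₂O₅: 0.16·a + 0.46·b = 165.99
From row1: a = (159 − 0.18·b) / 0.245.
Into row2: 0.16·(159 − 0.18·b)/0.245 + 0.46·b = 165.99 → b = 181.4964, a = 515.6353.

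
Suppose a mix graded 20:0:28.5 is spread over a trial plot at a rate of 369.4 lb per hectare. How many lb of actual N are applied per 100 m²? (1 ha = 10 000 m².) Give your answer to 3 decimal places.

0.739 lb N per hundred sq m

nitrogen per hectare = 369.4 × 20% = 73.88 lb.
Convert to per 100 m²: 73.88 × 0.01 = 0.7388 lb.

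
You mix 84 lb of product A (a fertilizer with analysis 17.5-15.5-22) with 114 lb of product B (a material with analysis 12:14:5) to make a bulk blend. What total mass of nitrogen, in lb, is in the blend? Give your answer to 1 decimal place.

N mass = 17.5%×84 + 12%×114 = 28.38 lb.

28.4 lb N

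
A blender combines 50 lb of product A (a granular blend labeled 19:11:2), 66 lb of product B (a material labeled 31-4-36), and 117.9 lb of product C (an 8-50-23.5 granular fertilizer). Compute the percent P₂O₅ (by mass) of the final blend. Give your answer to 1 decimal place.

Total mass = 50 + 66 + 117.9 = 233.9 lb.
P₂O₅ mass = 11%×50 + 4%×66 + 50%×117.9 = 67.09 lb.
% P₂O₅ = 67.09 / 233.9 = 28.6832%.

28.7% P₂O₅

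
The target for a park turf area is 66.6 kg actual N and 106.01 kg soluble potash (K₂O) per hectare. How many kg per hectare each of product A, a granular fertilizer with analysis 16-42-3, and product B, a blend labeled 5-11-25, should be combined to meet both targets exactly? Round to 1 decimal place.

294.8 kg product A, 388.7 kg product B

Per-hectare balance (a = product A, b = product B):
N: 0.16·a + 0.05·b = 66.6
K₂O: 0.03·a + 0.25·b = 106.01
Eliminate a: (row1) − 0.16/0.03·(row2) → -1.28333·b = -498.787, so b = 388.665.
Back-substitute: a = (66.6 − 0.05·388.665) / 0.16 = 294.792.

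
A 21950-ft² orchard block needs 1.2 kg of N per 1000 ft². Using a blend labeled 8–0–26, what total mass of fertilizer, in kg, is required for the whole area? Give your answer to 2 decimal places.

329.25 kg

Product per 1000 ft² = 1.2 / 8% = 15 kg.
Total product = 15 × 21950 / 1000 = 329.25 kg.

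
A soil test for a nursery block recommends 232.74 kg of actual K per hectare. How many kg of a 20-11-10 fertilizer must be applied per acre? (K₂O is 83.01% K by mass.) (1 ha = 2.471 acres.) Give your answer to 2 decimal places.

1134.67 kg of product per acre

As K₂O: 232.74 / 0.8301 = 280.376 kg per hectare.
Product per hectare = 280.376 / 10% = 2803.76 kg.
Convert to per acre: 2803.76 × 0.404694 = 1134.666 kg.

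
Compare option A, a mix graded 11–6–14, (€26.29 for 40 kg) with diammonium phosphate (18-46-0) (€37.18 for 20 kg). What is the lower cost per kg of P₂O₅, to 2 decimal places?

€4.04 per kg P₂O₅ (diammonium phosphate)

option A: P₂O₅ per bag = 40 × 6% = 2.4 kg; cost = 26.29 / 2.4 = €10.9542/kg P₂O₅.
diammonium phosphate: P₂O₅ per bag = 20 × 46% = 9.2 kg; cost = 37.18 / 9.2 = €4.0413/kg P₂O₅.
diammonium phosphate is cheaper.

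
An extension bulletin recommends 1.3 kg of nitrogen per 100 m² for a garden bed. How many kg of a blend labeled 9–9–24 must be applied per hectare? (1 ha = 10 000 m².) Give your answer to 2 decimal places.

Product per 100 m² = 1.3 / 9% = 14.4444 kg.
Convert to per hectare: 14.4444 × 100 = 1444.444 kg.

1444.44 kg of product per hectare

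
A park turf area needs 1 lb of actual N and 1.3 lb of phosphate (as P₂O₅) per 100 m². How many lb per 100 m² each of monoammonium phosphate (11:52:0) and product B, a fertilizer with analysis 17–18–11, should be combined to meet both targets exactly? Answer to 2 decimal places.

0.60 lb monoammonium phosphate, 5.50 lb product B

Per-100 m² balance (a = monoammonium phosphate, b = product B):
N: 0.11·a + 0.17·b = 1
P₂O₅: 0.52·a + 0.18·b = 1.3
Eliminate b: (row1) − 0.17/0.18·(row2) → -0.381111·a = -0.227778, so a = 0.597668.
Then b = (1.3 − 0.52·0.597668) / 0.18 = 5.49563.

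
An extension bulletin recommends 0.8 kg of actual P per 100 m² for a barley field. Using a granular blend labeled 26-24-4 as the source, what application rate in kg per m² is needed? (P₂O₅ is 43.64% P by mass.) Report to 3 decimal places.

As P₂O₅: 0.8 / 0.4364 = 1.83318 kg per 100 m².
Product per 100 m² = 1.83318 / 24% = 7.63825 kg.
Convert to per m²: 7.63825 × 0.01 = 0.0763825 kg.

0.076 kg of product per sq m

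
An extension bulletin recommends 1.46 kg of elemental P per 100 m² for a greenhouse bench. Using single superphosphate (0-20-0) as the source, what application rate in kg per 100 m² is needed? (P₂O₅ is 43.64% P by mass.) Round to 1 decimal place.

As P₂O₅: 1.46 / 0.4364 = 3.34555 kg per 100 m².
Product per 100 m² = 3.34555 / 20% = 16.7278 kg.

16.7 kg of product per hundred sq m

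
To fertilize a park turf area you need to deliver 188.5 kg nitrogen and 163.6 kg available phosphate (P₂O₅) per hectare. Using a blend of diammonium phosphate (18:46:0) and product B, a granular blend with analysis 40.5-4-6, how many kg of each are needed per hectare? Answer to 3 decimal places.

With a, b = kg per hectare of diammonium phosphate and product B:
N: 0.18·a + 0.405·b = 188.5
P₂O₅: 0.46·a + 0.04·b = 163.6
Eliminate a: (row1) − 0.18/0.46·(row2) → 0.389348·b = 124.483, so b = 319.7208.
Back-substitute: a = (188.5 − 0.405·319.7208) / 0.18 = 327.8504.

327.850 kg diammonium phosphate, 319.721 kg product B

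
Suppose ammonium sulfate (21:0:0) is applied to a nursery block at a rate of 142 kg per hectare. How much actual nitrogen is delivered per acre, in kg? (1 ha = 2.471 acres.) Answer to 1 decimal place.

12.1 kg N per acre

nitrogen per hectare = 142 × 21% = 29.82 kg.
Convert to per acre: 29.82 × 0.404694 = 12.068 kg.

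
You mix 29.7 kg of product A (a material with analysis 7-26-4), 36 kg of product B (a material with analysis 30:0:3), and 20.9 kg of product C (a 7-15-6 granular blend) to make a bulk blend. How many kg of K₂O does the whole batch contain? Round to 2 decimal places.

K₂O mass = 4%×29.7 + 3%×36 + 6%×20.9 = 3.522 kg.

3.52 kg K₂O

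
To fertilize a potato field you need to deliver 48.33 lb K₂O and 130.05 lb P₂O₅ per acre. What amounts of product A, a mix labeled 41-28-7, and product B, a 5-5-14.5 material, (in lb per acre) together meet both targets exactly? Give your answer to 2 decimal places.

443.15 lb product A, 119.38 lb product B

Per-acre balance (a = product A, b = product B):
K₂O: 0.07·a + 0.145·b = 48.33
P₂O₅: 0.28·a + 0.05·b = 130.05
Eliminate b: (row1) − 0.145/0.05·(row2) → -0.742·a = -328.815, so a = 443.147.
Then b = (130.05 − 0.28·443.147) / 0.05 = 119.377.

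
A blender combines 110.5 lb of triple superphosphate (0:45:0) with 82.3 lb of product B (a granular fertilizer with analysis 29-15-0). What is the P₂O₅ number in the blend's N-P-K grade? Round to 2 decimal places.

Total mass = 110.5 + 82.3 = 192.8 lb.
P₂O₅ mass = 45%×110.5 + 15%×82.3 = 62.07 lb.
% P₂O₅ = 62.07 / 192.8 = 32.194%.

32.19% P₂O₅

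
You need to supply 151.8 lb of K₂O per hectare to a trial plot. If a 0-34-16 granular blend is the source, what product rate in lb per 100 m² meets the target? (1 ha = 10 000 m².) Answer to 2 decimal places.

Product per hectare = 151.8 / 16% = 948.75 lb.
Convert to per 100 m²: 948.75 × 0.01 = 9.4875 lb.

9.49 lb of product per hundred sq m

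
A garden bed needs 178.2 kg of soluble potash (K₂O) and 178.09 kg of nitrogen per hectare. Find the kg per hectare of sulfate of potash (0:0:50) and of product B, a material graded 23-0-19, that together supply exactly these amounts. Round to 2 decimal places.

62.16 kg sulfate of potash, 774.30 kg product B

Let a = kg of sulfate of potash, b = kg of product B (per hectare).
K₂O: 0.5·a + 0.19·b = 178.2
N: 0·a + 0.23·b = 178.09
Solving simultaneously: a = 62.1643, b = 774.304.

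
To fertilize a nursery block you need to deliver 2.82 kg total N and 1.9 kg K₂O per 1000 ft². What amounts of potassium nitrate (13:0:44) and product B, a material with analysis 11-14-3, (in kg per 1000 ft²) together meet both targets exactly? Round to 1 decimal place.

2.8 kg potassium nitrate, 22.3 kg product B

Let a = kg of potassium nitrate, b = kg of product B (per 1000 ft²).
N: 0.13·a + 0.11·b = 2.82
K₂O: 0.44·a + 0.03·b = 1.9
Eliminate a: (row1) − 0.13/0.44·(row2) → 0.101136·b = 2.25864, so b = 22.3326.
Back-substitute: a = (2.82 − 0.11·22.3326) / 0.13 = 2.79551.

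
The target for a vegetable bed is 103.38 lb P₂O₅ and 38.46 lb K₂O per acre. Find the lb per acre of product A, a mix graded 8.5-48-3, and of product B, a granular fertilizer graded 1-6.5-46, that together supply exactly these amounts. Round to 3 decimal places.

205.871 lb product A, 70.182 lb product B

With a, b = lb per acre of product A and product B:
P₂O₅: 0.48·a + 0.065·b = 103.38
K₂O: 0.03·a + 0.46·b = 38.46
From row1: a = (103.38 − 0.065·b) / 0.48.
Into row2: 0.03·(103.38 − 0.065·b)/0.48 + 0.46·b = 38.46 → b = 70.1823, a = 205.8711.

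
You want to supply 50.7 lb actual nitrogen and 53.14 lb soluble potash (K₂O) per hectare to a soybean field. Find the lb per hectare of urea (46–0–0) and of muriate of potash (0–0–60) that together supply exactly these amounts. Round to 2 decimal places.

110.22 lb urea, 88.57 lb muriate of potash

With a, b = lb per hectare of urea and muriate of potash:
N: 0.46·a + 0·b = 50.7
K₂O: 0·a + 0.6·b = 53.14
Solving simultaneously: a = 110.217, b = 88.5667.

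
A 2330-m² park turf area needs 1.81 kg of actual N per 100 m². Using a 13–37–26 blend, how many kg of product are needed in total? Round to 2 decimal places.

324.41 kg

Product per 100 m² = 1.81 / 13% = 13.9231 kg.
Total product = 13.9231 × 2330 / 100 = 324.408 kg.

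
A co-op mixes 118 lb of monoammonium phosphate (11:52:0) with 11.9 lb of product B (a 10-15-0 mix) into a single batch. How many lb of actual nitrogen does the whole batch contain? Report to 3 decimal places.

14.170 lb N

N mass = 11%×118 + 10%×11.9 = 14.17 lb.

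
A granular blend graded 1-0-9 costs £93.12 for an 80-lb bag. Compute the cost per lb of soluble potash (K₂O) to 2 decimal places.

K₂O in bag = 80 × 9% = 7.2 lb.
Cost per lb K₂O = £93.12 / 7.2 = £12.9333.

£12.93 per lb K₂O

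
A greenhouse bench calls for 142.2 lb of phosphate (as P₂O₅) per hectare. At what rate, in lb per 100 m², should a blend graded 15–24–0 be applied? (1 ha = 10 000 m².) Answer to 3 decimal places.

Product per hectare = 142.2 / 24% = 592.5 lb.
Convert to per 100 m²: 592.5 × 0.01 = 5.925 lb.

5.925 lb of product per hundred sq m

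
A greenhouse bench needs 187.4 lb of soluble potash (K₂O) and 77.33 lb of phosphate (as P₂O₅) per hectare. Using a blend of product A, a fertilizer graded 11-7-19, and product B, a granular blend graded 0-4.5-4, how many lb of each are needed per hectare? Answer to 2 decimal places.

Let a = lb of product A, b = lb of product B (per hectare).
K₂O: 0.19·a + 0.04·b = 187.4
P₂O₅: 0.07·a + 0.045·b = 77.33
From row1: a = (187.4 − 0.04·b) / 0.19.
Into row2: 0.07·(187.4 − 0.04·b)/0.19 + 0.045·b = 77.33 → b = 273.861, a = 928.661.

928.66 lb product A, 273.86 lb product B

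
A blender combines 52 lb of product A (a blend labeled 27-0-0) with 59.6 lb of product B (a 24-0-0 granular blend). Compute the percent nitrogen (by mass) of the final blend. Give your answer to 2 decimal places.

Total mass = 52 + 59.6 = 111.6 lb.
N mass = 27%×52 + 24%×59.6 = 28.344 lb.
% N = 28.344 / 111.6 = 25.3978%.

25.40% N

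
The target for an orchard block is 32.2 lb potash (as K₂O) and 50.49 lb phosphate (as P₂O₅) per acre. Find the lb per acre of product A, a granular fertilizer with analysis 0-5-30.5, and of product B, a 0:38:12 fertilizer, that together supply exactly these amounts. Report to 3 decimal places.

56.207 lb product A, 125.473 lb product B

Let a = lb of product A, b = lb of product B (per acre).
K₂O: 0.305·a + 0.12·b = 32.2
P₂O₅: 0.05·a + 0.38·b = 50.49
Eliminate a: (row1) − 0.305/0.05·(row2) → -2.198·b = -275.789, so b = 125.4727.
Back-substitute: a = (32.2 − 0.12·125.4727) / 0.305 = 56.20746.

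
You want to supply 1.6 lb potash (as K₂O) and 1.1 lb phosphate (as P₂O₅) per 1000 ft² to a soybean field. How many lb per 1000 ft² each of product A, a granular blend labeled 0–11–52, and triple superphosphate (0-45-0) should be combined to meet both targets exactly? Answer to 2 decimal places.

Per-1000 ft² balance (a = product A, b = triple superphosphate):
K₂O: 0.52·a + 0·b = 1.6
P₂O₅: 0.11·a + 0.45·b = 1.1
Eliminate a: (row1) − 0.52/0.11·(row2) → -2.12727·b = -3.6, so b = 1.69231.
Back-substitute: a = (1.6 − 0·1.69231) / 0.52 = 3.07692.

3.08 lb product A, 1.69 lb triple superphosphate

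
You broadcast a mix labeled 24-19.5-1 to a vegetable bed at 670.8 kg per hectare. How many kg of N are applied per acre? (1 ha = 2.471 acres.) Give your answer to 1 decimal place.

nitrogen per hectare = 670.8 × 24% = 160.992 kg.
Convert to per acre: 160.992 × 0.404694 = 65.1526 kg.

65.2 kg N per acre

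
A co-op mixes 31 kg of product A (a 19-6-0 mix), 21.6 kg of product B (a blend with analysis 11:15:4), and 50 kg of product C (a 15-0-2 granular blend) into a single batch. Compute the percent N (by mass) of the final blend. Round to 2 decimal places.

15.37% N

Total mass = 31 + 21.6 + 50 = 102.6 kg.
N mass = 19%×31 + 11%×21.6 + 15%×50 = 15.766 kg.
% N = 15.766 / 102.6 = 15.3665%.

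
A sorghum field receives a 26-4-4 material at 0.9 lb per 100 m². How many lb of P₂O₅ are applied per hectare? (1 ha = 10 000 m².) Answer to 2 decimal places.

P₂O₅ per 100 m² = 0.9 × 4% = 0.036 lb.
Convert to per hectare: 0.036 × 100 = 3.6 lb.

3.60 lb P₂O₅ per hectare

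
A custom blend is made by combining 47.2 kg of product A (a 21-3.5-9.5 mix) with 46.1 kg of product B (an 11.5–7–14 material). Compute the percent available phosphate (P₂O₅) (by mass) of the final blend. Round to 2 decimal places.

Total mass = 47.2 + 46.1 = 93.3 kg.
P₂O₅ mass = 3.5%×47.2 + 7%×46.1 = 4.879 kg.
% P₂O₅ = 4.879 / 93.3 = 5.22937%.

5.23% P₂O₅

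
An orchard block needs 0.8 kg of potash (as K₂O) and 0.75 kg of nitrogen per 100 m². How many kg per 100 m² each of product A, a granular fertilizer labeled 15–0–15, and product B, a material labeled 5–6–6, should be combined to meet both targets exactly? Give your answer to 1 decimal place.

3.3 kg product A, 5.0 kg product B

Per-100 m² balance (a = product A, b = product B):
K₂O: 0.15·a + 0.06·b = 0.8
N: 0.15·a + 0.05·b = 0.75
From row1: a = (0.8 − 0.06·b) / 0.15.
Into row2: 0.15·(0.8 − 0.06·b)/0.15 + 0.05·b = 0.75 → b = 5, a = 3.33333.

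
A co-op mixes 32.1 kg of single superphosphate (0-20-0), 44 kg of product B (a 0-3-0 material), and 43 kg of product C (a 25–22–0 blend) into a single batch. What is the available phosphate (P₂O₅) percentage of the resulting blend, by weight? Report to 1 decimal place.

14.4% P₂O₅

Total mass = 32.1 + 44 + 43 = 119.1 kg.
P₂O₅ mass = 20%×32.1 + 3%×44 + 22%×43 = 17.2 kg.
% P₂O₅ = 17.2 / 119.1 = 14.4416%.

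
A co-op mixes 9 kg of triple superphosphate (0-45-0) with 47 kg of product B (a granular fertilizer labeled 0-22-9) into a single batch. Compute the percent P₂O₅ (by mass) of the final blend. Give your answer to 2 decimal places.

25.70% P₂O₅

Total mass = 9 + 47 = 56 kg.
P₂O₅ mass = 45%×9 + 22%×47 = 14.39 kg.
% P₂O₅ = 14.39 / 56 = 25.6964%.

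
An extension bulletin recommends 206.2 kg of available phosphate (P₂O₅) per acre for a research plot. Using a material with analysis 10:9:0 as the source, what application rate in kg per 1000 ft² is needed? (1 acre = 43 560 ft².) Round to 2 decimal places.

Product per acre = 206.2 / 9% = 2291.11 kg.
Convert to per 1000 ft²: 2291.11 × 0.0229568 = 52.5967 kg.

52.60 kg of product per thousand sq ft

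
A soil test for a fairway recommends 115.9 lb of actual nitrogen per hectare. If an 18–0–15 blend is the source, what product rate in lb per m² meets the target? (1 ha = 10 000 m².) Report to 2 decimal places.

0.06 lb of product per sq m

Product per hectare = 115.9 / 18% = 643.889 lb.
Convert to per m²: 643.889 × 0.0001 = 0.0643889 lb.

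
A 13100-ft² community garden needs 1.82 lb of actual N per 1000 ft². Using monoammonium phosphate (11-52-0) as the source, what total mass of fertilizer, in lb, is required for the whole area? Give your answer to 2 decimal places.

216.75 lb

Product per 1000 ft² = 1.82 / 11% = 16.5455 lb.
Total product = 16.5455 × 13100 / 1000 = 216.745 lb.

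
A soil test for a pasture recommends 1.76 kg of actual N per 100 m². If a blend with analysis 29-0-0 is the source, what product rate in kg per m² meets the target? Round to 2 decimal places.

Product per 100 m² = 1.76 / 29% = 6.06897 kg.
Convert to per m²: 6.06897 × 0.01 = 0.0606897 kg.

0.06 kg of product per sq m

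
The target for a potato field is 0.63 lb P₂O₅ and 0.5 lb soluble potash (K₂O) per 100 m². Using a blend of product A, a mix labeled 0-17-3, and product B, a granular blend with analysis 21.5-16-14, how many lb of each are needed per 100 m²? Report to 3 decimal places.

0.432 lb product A, 3.479 lb product B

Per-100 m² balance (a = product A, b = product B):
P₂O₅: 0.17·a + 0.16·b = 0.63
K₂O: 0.03·a + 0.14·b = 0.5
Eliminate b: (row1) − 0.16/0.14·(row2) → 0.135714·a = 0.0585714, so a = 0.431579.
Then b = (0.5 − 0.03·0.431579) / 0.14 = 3.47895.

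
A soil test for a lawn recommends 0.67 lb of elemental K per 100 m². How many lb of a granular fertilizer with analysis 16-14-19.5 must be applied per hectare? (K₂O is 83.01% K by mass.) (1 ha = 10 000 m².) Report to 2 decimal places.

As K₂O: 0.67 / 0.8301 = 0.807132 lb per 100 m².
Product per 100 m² = 0.807132 / 19.5% = 4.13914 lb.
Convert to per hectare: 4.13914 × 100 = 413.914 lb.

413.91 lb of product per hectare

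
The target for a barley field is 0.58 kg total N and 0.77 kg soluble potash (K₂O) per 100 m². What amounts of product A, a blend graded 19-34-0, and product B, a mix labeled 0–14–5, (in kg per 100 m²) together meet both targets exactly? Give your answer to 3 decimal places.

3.053 kg product A, 15.400 kg product B

Per-100 m² balance (a = product A, b = product B):
N: 0.19·a + 0·b = 0.58
K₂O: 0·a + 0.05·b = 0.77
Solving simultaneously: a = 3.05263, b = 15.4.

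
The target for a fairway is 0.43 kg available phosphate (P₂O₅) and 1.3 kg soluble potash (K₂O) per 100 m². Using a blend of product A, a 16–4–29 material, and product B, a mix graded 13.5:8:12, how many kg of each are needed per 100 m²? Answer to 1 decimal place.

Per-100 m² balance (a = product A, b = product B):
P₂O₅: 0.04·a + 0.08·b = 0.43
K₂O: 0.29·a + 0.12·b = 1.3
From row1: a = (0.43 − 0.08·b) / 0.04.
Into row2: 0.29·(0.43 − 0.08·b)/0.04 + 0.12·b = 1.3 → b = 3.95109, a = 2.84783.

2.8 kg product A, 4.0 kg product B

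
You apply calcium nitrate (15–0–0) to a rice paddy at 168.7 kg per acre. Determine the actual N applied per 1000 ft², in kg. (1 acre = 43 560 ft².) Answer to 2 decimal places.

0.58 kg N per thousand sq ft

nitrogen per acre = 168.7 × 15% = 25.305 kg.
Convert to per 1000 ft²: 25.305 × 0.0229568 = 0.580923 kg.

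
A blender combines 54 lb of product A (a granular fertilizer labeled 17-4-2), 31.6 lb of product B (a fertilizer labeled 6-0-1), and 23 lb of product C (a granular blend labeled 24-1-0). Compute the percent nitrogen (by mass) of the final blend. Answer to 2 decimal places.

Total mass = 54 + 31.6 + 23 = 108.6 lb.
N mass = 17%×54 + 6%×31.6 + 24%×23 = 16.596 lb.
% N = 16.596 / 108.6 = 15.2818%.

15.28% N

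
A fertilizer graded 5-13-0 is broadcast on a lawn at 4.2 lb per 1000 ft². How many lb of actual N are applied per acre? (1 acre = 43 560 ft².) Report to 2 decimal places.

9.15 lb N per acre

nitrogen per 1000 ft² = 4.2 × 5% = 0.21 lb.
Convert to per acre: 0.21 × 43.56 = 9.1476 lb.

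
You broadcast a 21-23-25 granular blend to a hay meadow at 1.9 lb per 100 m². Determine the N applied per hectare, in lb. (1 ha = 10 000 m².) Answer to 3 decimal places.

39.900 lb N per hectare

nitrogen per 100 m² = 1.9 × 21% = 0.399 lb.
Convert to per hectare: 0.399 × 100 = 39.9 lb.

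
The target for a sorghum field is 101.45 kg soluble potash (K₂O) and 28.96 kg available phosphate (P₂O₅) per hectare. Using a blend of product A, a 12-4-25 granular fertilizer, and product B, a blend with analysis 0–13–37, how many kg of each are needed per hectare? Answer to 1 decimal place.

139.7 kg product A, 179.8 kg product B

Let a = kg of product A, b = kg of product B (per hectare).
K₂O: 0.25·a + 0.37·b = 101.45
P₂O₅: 0.04·a + 0.13·b = 28.96
Eliminate a: (row1) − 0.25/0.04·(row2) → -0.4425·b = -79.55, so b = 179.774.
Back-substitute: a = (101.45 − 0.37·179.774) / 0.25 = 139.734.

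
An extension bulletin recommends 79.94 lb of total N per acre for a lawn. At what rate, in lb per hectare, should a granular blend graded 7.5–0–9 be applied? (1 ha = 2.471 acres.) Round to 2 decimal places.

2633.76 lb of product per hectare

Product per acre = 79.94 / 7.5% = 1065.87 lb.
Convert to per hectare: 1065.87 × 2.471 = 2633.757 lb.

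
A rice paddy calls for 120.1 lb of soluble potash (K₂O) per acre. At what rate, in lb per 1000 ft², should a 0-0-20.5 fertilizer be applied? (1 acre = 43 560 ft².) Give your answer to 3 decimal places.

Product per acre = 120.1 / 20.5% = 585.854 lb.
Convert to per 1000 ft²: 585.854 × 0.0229568 = 13.4493 lb.

13.449 lb of product per thousand sq ft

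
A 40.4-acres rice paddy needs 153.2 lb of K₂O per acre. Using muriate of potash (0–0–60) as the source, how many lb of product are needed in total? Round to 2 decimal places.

10315.47 lb

Product per acre = 153.2 / 60% = 255.333 lb.
Total product = 255.333 × 40.4 = 10315.467 lb.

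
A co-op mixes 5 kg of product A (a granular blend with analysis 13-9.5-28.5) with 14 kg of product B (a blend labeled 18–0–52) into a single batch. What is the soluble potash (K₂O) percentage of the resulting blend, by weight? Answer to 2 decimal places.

45.82% K₂O

Total mass = 5 + 14 = 19 kg.
K₂O mass = 28.5%×5 + 52%×14 = 8.705 kg.
% K₂O = 8.705 / 19 = 45.8158%.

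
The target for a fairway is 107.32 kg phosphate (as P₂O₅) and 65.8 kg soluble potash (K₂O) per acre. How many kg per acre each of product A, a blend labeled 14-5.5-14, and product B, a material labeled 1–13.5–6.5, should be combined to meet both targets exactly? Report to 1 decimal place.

Per-acre balance (a = product A, b = product B):
P₂O₅: 0.055·a + 0.135·b = 107.32
K₂O: 0.14·a + 0.065·b = 65.8
Solving simultaneously: a = 124.45, b = 744.261.

124.5 kg product A, 744.3 kg product B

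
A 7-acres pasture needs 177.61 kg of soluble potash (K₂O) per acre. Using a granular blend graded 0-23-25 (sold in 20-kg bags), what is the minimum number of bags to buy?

249 bags

Product per acre = 177.61 / 25% = 710.44 kg.
Total product = 710.44 × 7 = 4973.08 kg.
Bags = ⌈4973.08 / 20⌉ = 249.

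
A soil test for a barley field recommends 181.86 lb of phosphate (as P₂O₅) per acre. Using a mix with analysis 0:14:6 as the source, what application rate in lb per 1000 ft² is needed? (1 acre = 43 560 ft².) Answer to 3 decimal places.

29.821 lb of product per thousand sq ft

Product per acre = 181.86 / 14% = 1299 lb.
Convert to per 1000 ft²: 1299 × 0.0229568 = 29.8209 lb.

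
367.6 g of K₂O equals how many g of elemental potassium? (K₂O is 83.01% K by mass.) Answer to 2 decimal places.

305.14 g K

K = 367.6 × 0.8301 = 305.1448 g.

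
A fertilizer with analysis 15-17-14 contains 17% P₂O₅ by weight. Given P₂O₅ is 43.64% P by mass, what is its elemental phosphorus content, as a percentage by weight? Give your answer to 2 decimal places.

%P = 17 × 0.4364 = 7.4188%.

7.42% P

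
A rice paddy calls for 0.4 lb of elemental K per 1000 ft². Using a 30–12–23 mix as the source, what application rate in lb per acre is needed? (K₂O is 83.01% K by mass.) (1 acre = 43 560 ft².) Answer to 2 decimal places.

91.26 lb of product per acre

As K₂O: 0.4 / 0.8301 = 0.48187 lb per 1000 ft².
Product per 1000 ft² = 0.48187 / 23% = 2.09509 lb.
Convert to per acre: 2.09509 × 43.56 = 91.2619 lb.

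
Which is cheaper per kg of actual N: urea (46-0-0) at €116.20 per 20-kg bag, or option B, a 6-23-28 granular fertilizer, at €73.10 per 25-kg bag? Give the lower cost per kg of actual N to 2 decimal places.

urea: N per bag = 20 × 46% = 9.2 kg; cost = 116.20 / 9.2 = €12.6304/kg N.
option B: N per bag = 25 × 6% = 1.5 kg; cost = 73.10 / 1.5 = €48.7333/kg N.
urea is cheaper.

€12.63 per kg N (urea)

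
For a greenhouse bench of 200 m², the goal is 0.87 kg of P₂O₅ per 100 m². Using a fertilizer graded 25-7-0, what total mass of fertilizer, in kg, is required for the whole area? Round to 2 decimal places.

Product per 100 m² = 0.87 / 7% = 12.4286 kg.
Total product = 12.4286 × 200 / 100 = 24.8571 kg.

24.86 kg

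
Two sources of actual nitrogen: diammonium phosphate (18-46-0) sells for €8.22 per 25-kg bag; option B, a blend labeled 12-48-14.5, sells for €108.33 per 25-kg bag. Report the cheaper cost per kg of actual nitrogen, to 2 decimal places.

€1.83 per kg N (diammonium phosphate)

diammonium phosphate: N per bag = 25 × 18% = 4.5 kg; cost = 8.22 / 4.5 = €1.8267/kg N.
option B: N per bag = 25 × 12% = 3 kg; cost = 108.33 / 3 = €36.1100/kg N.
diammonium phosphate is cheaper.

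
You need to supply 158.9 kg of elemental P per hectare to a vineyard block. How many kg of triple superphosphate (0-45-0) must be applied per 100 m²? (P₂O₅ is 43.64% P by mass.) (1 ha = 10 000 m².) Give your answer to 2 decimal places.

8.09 kg of product per hundred sq m

As P₂O₅: 158.9 / 0.4364 = 364.115 kg per hectare.
Product per hectare = 364.115 / 45% = 809.146 kg.
Convert to per 100 m²: 809.146 × 0.01 = 8.09146 kg.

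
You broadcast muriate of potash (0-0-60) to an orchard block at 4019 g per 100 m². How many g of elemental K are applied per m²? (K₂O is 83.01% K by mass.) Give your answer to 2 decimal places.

K₂O per 100 m² = 4019 × 60% = 2411.4 g.
Elemental K = 2411.4 × 0.8301 = 2001.7 g per 100 m².
Convert to per m²: 2001.7 × 0.01 = 20.017 g.

20.02 g K per sq m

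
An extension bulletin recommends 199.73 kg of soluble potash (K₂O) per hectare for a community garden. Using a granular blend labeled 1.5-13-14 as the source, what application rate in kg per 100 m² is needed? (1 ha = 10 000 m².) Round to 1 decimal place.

Product per hectare = 199.73 / 14% = 1426.64 kg.
Convert to per 100 m²: 1426.64 × 0.01 = 14.2664 kg.

14.3 kg of product per hundred sq m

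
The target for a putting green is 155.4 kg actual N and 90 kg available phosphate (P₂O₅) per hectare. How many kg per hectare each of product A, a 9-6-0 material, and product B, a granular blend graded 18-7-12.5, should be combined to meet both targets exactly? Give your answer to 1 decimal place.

With a, b = kg per hectare of product A and product B:
N: 0.09·a + 0.18·b = 155.4
P₂O₅: 0.06·a + 0.07·b = 90
Solving simultaneously: a = 1182.67, b = 272.

1182.7 kg product A, 272.0 kg product B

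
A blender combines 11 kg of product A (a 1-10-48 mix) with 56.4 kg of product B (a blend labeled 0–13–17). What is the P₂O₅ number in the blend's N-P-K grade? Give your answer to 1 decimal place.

12.5% P₂O₅

Total mass = 11 + 56.4 = 67.4 kg.
P₂O₅ mass = 10%×11 + 13%×56.4 = 8.432 kg.
% P₂O₅ = 8.432 / 67.4 = 12.5104%.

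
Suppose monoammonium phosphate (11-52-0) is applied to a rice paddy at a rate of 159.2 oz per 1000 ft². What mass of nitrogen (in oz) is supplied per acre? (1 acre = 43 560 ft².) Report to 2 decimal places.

762.82 oz N per acre

nitrogen per 1000 ft² = 159.2 × 11% = 17.512 oz.
Convert to per acre: 17.512 × 43.56 = 762.823 oz.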